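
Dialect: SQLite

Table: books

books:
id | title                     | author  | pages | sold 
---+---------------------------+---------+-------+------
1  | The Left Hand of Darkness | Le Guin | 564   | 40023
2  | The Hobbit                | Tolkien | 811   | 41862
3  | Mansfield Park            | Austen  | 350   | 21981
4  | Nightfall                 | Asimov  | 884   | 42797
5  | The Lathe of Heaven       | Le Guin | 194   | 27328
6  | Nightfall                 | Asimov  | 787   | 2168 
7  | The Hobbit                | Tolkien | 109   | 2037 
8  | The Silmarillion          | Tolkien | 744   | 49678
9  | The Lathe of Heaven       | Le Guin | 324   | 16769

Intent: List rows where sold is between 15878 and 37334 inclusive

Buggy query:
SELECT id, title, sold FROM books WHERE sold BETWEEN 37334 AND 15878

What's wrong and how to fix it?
Bug: BETWEEN expects the lower bound first; with 37334 AND 15878 the range is empty

Fix: Write BETWEEN 15878 AND 37334

Corrected query:
SELECT id, title, sold FROM books WHERE sold BETWEEN 15878 AND 37334

Result:
id | title               | sold 
---+---------------------+------
3  | Mansfield Park      | 21981
5  | The Lathe of Heaven | 27328
9  | The Lathe of Heaven | 16769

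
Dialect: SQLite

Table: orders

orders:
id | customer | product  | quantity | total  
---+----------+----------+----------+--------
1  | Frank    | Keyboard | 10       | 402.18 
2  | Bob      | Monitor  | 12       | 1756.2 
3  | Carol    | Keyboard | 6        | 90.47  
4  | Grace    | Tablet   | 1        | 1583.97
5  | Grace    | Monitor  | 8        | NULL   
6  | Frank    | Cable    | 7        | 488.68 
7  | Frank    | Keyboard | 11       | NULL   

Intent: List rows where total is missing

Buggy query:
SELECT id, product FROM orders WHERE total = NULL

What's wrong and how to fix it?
Bug: Comparing to NULL with '=' never matches; NULL = NULL is unknown, not true

Fix: Use IS NULL to test for NULL

Corrected query:
SELECT id, product FROM orders WHERE total IS NULL

Result:
id | product 
---+---------
5  | Monitor 
7  | Keyboard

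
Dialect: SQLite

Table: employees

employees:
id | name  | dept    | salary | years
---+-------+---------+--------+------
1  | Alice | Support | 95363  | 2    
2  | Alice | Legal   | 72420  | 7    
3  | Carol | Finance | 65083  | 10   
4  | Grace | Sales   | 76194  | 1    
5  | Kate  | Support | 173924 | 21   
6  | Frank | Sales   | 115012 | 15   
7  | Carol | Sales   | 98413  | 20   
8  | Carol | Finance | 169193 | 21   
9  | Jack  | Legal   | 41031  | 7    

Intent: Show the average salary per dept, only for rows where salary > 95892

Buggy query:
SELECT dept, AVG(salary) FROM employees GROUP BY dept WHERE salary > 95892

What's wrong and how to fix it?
Bug: WHERE cannot follow GROUP BY

Fix: Place WHERE between FROM and GROUP BY

Corrected query:
SELECT dept, AVG(salary) FROM employees WHERE salary > 95892 GROUP BY dept

Result:
dept    | AVG(salary)
--------+------------
Finance | 169193     
Sales   | 106712.5   
Support | 173924     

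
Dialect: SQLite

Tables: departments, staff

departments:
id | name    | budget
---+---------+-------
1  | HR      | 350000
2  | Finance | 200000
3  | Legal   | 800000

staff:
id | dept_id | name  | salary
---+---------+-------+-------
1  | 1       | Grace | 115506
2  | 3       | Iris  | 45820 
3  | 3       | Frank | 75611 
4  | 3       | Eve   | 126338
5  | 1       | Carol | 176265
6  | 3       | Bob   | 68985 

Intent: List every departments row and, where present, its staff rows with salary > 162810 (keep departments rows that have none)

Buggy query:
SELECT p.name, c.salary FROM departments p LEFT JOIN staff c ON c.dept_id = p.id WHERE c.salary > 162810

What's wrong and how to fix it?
Bug: Filtering c.salary in WHERE discards the NULL rows produced by LEFT JOIN, turning it into an inner join

Fix: Move the right-table condition into the ON clause so unmatched parents are kept

Corrected query:
SELECT p.name, c.salary FROM departments p LEFT JOIN staff c ON c.dept_id = p.id AND c.salary > 162810

Result:
name    | salary
--------+-------
HR      | 176265
Finance | NULL  
Legal   | NULL  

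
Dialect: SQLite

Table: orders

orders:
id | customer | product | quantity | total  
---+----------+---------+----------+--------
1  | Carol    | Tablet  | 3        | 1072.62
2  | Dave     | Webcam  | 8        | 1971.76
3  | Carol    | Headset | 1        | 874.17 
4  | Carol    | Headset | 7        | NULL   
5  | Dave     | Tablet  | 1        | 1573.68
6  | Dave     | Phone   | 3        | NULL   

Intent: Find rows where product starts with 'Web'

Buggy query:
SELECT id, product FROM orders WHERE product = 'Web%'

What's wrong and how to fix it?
Bug: '=' compares the literal string including the % character; pattern matching needs LIKE

Fix: Replace '=' with LIKE so 'Web%' is treated as a pattern

Corrected query:
SELECT id, product FROM orders WHERE product LIKE 'Web%'

Result:
id | product
---+--------
2  | Webcam 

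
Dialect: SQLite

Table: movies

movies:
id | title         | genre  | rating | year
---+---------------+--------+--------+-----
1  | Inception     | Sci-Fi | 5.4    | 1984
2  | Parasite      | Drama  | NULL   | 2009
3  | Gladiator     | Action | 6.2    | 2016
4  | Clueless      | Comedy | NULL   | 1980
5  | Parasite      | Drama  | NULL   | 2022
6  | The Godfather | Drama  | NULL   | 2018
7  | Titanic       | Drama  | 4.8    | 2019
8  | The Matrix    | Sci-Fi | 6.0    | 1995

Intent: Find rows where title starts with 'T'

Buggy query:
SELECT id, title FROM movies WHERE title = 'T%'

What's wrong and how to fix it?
Bug: '=' compares the literal string including the % character; pattern matching needs LIKE

Fix: Replace '=' with LIKE so 'T%' is treated as a pattern

Corrected query:
SELECT id, title FROM movies WHERE title LIKE 'T%'

Result:
id | title        
---+--------------
6  | The Godfather
7  | Titanic      
8  | The Matrix   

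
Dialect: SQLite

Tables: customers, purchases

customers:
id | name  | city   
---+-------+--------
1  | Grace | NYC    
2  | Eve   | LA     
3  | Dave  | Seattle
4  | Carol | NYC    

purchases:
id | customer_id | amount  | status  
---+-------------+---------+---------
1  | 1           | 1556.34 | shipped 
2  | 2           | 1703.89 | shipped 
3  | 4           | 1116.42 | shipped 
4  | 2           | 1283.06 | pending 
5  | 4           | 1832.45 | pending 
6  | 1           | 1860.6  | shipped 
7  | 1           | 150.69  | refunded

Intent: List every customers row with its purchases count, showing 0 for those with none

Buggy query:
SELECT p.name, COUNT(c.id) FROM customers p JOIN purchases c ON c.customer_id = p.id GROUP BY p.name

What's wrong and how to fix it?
Bug: INNER JOIN drops customers rows that have no matching purchases rows

Fix: Switch to LEFT JOIN to retain unmatched parent rows

Corrected query:
SELECT p.name, COUNT(c.id) FROM customers p LEFT JOIN purchases c ON c.customer_id = p.id GROUP BY p.name

Result:
name  | COUNT(c.id)
------+------------
Carol | 2          
Dave  | 0          
Eve   | 2          
Grace | 3          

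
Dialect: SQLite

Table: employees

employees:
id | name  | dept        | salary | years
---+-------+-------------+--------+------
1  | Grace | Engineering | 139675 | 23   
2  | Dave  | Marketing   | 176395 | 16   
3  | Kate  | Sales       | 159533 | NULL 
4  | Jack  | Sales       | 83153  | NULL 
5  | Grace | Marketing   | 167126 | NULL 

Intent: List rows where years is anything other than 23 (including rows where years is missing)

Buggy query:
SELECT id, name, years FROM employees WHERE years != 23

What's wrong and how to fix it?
Bug: 'years != 23' is unknown when years is NULL, so NULL rows are silently excluded

Fix: Handle NULL separately with IS NULL alongside the inequality

Corrected query:
SELECT id, name, years FROM employees WHERE years != 23 OR years IS NULL

Result:
id | name  | years
---+-------+------
2  | Dave  | 16   
3  | Kate  | NULL 
4  | Jack  | NULL 
5  | Grace | NULL 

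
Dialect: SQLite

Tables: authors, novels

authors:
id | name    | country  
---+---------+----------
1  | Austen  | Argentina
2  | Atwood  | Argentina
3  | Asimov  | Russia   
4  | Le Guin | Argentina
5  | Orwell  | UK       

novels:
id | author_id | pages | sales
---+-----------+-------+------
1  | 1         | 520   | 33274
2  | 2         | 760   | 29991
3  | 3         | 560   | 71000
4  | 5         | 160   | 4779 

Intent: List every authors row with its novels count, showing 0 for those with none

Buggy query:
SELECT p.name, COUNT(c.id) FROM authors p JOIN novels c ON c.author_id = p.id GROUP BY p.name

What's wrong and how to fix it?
Bug: INNER JOIN drops authors rows that have no matching novels rows

Fix: Use LEFT JOIN so parents without children still appear (COUNT(c.id) gives 0)

Corrected query:
SELECT p.name, COUNT(c.id) FROM authors p LEFT JOIN novels c ON c.author_id = p.id GROUP BY p.name

Result:
name    | COUNT(c.id)
--------+------------
Asimov  | 1          
Atwood  | 1          
Austen  | 1          
Le Guin | 0          
Orwell  | 1          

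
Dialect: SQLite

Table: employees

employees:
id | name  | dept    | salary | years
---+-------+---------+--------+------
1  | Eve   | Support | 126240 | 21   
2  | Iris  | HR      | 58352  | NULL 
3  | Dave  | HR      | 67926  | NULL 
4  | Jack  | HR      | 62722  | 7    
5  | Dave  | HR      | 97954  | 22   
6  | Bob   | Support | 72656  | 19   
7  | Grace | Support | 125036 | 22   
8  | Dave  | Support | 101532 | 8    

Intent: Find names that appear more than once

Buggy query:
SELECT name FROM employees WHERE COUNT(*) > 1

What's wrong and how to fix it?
Bug: WHERE can't reference COUNT(*); aggregates are computed after WHERE

Fix: Group first, then use HAVING for the count condition

Corrected query:
SELECT name FROM employees GROUP BY name HAVING COUNT(*) > 1

Result:
name
----
Dave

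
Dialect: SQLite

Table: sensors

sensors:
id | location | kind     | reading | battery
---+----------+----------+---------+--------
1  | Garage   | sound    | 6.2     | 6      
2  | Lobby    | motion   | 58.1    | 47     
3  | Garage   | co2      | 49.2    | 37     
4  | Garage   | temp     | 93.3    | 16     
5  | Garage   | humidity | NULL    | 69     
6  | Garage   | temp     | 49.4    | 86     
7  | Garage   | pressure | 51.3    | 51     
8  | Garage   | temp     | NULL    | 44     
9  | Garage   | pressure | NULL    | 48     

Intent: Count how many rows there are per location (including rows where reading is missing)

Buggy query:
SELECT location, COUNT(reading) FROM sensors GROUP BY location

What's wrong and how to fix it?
Bug: COUNT(reading) skips NULLs, so groups with missing reading are undercounted

Fix: Use COUNT(*) to count all rows regardless of NULL

Corrected query:
SELECT location, COUNT(*) FROM sensors GROUP BY location

Result:
location | COUNT(*)
---------+---------
Garage   | 8       
Lobby    | 1       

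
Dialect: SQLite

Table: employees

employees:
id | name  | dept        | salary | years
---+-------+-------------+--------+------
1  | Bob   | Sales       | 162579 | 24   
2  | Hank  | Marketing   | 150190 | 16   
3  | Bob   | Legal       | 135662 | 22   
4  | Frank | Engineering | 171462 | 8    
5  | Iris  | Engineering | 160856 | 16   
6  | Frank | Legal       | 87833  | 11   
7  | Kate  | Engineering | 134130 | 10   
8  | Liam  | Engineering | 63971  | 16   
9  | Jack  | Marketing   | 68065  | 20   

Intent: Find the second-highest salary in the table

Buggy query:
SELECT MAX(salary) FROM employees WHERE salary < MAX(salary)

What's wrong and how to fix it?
Bug: MAX(salary) on the right of the comparison is an aggregate-in-WHERE error

Fix: Compute the overall MAX in a subquery, then take MAX of rows below it

Corrected query:
SELECT MAX(salary) FROM employees WHERE salary < (SELECT MAX(salary) FROM employees)

Result:
MAX(salary)
-----------
162579     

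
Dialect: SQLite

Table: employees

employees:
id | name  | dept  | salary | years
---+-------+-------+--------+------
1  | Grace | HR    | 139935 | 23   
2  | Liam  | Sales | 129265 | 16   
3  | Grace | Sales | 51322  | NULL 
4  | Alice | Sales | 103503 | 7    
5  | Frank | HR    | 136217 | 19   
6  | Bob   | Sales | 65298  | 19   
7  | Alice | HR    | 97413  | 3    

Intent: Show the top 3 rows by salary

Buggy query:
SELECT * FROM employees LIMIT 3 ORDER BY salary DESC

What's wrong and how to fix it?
Bug: ORDER BY cannot follow LIMIT; LIMIT is the final clause

Fix: Sort with ORDER BY, then apply LIMIT

Corrected query:
SELECT * FROM employees ORDER BY salary DESC LIMIT 3

Result:
id | name  | dept  | salary | years
---+-------+-------+--------+------
1  | Grace | HR    | 139935 | 23   
5  | Frank | HR    | 136217 | 19   
2  | Liam  | Sales | 129265 | 16   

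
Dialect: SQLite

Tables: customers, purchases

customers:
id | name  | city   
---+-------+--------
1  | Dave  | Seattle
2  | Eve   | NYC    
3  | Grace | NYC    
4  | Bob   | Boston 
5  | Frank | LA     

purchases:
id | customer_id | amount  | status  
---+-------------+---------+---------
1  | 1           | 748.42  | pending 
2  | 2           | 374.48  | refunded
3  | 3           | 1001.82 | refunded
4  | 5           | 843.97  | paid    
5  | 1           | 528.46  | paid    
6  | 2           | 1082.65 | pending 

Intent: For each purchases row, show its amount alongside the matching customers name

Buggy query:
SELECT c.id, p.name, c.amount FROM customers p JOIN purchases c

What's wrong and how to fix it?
Bug: Missing join condition: each purchases row is matched to all customers rows instead of just its own

Fix: Add ON c.customer_id = p.id to the JOIN

Corrected query:
SELECT c.id, p.name, c.amount FROM customers p JOIN purchases c ON c.customer_id = p.id

Result:
id | name  | amount 
---+-------+--------
1  | Dave  | 748.42 
2  | Eve   | 374.48 
3  | Grace | 1001.82
4  | Frank | 843.97 
5  | Dave  | 528.46 
6  | Eve   | 1082.65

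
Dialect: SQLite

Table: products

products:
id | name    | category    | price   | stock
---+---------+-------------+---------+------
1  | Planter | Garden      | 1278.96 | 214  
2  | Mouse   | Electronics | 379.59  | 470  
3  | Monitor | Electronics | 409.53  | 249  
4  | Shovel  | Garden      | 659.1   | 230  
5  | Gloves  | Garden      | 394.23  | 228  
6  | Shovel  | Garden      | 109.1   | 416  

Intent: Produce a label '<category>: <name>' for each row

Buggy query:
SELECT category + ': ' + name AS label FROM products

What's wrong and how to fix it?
Bug: '+' is numeric addition; on text columns SQLite converts them to 0 instead of concatenating

Fix: Replace + with || to concatenate text

Corrected query:
SELECT category || ': ' || name AS label FROM products

Result:
label               
--------------------
Garden: Planter     
Electronics: Mouse  
Electronics: Monitor
Garden: Shovel      
Garden: Gloves      
Garden: Shovel      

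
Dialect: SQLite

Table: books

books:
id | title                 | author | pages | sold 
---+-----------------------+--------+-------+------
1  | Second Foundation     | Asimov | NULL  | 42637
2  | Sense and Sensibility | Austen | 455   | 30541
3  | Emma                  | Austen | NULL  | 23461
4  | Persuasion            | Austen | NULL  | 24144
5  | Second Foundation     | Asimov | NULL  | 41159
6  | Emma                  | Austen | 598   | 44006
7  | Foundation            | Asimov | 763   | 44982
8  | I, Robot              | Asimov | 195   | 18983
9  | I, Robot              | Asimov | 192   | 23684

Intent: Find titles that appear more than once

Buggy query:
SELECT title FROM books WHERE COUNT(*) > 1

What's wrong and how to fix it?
Bug: COUNT(*) is an aggregate and cannot be used in WHERE

Fix: Group first, then use HAVING for the count condition

Corrected query:
SELECT title FROM books GROUP BY title HAVING COUNT(*) > 1

Result:
title            
-----------------
Emma             
I, Robot         
Second Foundation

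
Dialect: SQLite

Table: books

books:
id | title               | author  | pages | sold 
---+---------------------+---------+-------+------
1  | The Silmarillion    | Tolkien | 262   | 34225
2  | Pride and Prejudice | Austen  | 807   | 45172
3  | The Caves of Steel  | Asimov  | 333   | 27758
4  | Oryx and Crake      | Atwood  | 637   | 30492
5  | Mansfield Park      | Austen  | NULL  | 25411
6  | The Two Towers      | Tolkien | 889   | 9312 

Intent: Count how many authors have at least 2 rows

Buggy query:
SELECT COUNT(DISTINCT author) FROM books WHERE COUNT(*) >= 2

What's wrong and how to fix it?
Bug: WHERE filters individual rows, not groups, so a group-level COUNT is invalid there

Fix: Use a subquery that GROUPs and filters with HAVING, then count its rows

Corrected query:
SELECT COUNT(*) FROM (SELECT author FROM books GROUP BY author HAVING COUNT(*) >= 2)

Result:
COUNT(*)
--------
2       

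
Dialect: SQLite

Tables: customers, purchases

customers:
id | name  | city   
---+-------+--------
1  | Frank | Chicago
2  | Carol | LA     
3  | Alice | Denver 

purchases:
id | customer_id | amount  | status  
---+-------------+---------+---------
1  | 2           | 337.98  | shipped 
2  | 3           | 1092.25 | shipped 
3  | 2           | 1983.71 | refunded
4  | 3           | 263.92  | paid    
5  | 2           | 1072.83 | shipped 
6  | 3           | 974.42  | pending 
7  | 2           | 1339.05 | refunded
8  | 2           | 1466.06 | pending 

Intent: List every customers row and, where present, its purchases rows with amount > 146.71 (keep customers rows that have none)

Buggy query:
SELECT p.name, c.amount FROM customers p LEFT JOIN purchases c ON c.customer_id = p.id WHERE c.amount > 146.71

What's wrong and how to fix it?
Bug: A WHERE condition on the right-hand table after LEFT JOIN drops unmatched parents

Fix: Move the right-table condition into the ON clause so unmatched parents are kept

Corrected query:
SELECT p.name, c.amount FROM customers p LEFT JOIN purchases c ON c.customer_id = p.id AND c.amount > 146.71

Result:
name  | amount 
------+--------
Frank | NULL   
Carol | 337.98 
Carol | 1072.83
Carol | 1339.05
Carol | 1466.06
Carol | 1983.71
Alice | 263.92 
Alice | 974.42 
Alice | 1092.25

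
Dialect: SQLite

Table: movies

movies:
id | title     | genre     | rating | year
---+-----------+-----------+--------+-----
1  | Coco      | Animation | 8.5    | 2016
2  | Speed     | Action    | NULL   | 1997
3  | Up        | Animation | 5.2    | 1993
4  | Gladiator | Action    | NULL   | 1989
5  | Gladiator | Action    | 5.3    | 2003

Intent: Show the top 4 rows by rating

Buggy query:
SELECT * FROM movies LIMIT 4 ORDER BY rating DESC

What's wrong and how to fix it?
Bug: ORDER BY cannot follow LIMIT; LIMIT is the final clause

Fix: Swap the clauses: ORDER BY first, then LIMIT

Corrected query:
SELECT * FROM movies ORDER BY rating DESC LIMIT 4

Result:
id | title     | genre     | rating | year
---+-----------+-----------+--------+-----
1  | Coco      | Animation | 8.5    | 2016
5  | Gladiator | Action    | 5.3    | 2003
3  | Up        | Animation | 5.2    | 1993
2  | Speed     | Action    | NULL   | 1997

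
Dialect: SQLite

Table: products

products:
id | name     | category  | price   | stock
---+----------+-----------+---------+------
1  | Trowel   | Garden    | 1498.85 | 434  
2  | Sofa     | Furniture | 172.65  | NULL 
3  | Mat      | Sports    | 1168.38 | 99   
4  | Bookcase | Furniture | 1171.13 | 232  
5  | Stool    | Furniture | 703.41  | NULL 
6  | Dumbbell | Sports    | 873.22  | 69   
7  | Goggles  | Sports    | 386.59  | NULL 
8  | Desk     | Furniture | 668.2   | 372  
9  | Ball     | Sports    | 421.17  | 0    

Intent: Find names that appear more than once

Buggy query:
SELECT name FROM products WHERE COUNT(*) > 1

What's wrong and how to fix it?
Bug: WHERE can't reference COUNT(*); aggregates are computed after WHERE

Fix: Group first, then use HAVING for the count condition

Corrected query:
SELECT name FROM products GROUP BY name HAVING COUNT(*) > 1

Result:
(no rows)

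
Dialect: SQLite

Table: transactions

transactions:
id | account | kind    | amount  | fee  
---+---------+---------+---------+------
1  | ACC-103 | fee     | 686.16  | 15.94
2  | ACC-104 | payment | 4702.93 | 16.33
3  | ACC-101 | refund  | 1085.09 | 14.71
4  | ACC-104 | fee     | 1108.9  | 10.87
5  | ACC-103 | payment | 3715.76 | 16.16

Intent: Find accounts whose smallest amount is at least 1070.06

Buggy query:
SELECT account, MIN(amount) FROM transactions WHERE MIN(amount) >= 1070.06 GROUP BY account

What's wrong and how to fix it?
Bug: MIN() in WHERE is a misuse of aggregate

Fix: Replace WHERE with HAVING after the GROUP BY

Corrected query:
SELECT account, MIN(amount) FROM transactions GROUP BY account HAVING MIN(amount) >= 1070.06

Result:
account | MIN(amount)
--------+------------
ACC-101 | 1085.09    
ACC-104 | 1108.9     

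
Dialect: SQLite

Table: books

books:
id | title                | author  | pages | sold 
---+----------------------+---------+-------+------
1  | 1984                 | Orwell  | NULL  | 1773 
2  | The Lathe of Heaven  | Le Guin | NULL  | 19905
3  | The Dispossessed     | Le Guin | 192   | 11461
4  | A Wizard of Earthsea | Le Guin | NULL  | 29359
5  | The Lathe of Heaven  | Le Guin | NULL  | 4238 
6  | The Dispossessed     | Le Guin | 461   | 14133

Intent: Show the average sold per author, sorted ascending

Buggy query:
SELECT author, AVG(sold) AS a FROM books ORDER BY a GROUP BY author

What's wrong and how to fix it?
Bug: ORDER BY appears before GROUP BY; SQL clause order requires GROUP BY first

Fix: Move ORDER BY to the end, after GROUP BY

Corrected query:
SELECT author, AVG(sold) AS a FROM books GROUP BY author ORDER BY a

Result:
author  | a      
--------+--------
Orwell  | 1773   
Le Guin | 15819.2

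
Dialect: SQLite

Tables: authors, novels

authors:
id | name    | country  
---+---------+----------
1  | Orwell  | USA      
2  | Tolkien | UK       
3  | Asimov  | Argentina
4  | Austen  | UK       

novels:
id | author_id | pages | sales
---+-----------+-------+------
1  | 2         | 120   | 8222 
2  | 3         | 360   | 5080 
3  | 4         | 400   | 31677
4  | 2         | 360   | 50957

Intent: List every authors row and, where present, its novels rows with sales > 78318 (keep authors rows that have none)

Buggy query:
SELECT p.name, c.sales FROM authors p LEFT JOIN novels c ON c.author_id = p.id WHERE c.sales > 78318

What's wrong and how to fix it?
Bug: A WHERE condition on the right-hand table after LEFT JOIN drops unmatched parents

Fix: Move the right-table condition into the ON clause so unmatched parents are kept

Corrected query:
SELECT p.name, c.sales FROM authors p LEFT JOIN novels c ON c.author_id = p.id AND c.sales > 78318

Result:
name    | sales
--------+------
Orwell  | NULL 
Tolkien | NULL 
Asimov  | NULL 
Austen  | NULL 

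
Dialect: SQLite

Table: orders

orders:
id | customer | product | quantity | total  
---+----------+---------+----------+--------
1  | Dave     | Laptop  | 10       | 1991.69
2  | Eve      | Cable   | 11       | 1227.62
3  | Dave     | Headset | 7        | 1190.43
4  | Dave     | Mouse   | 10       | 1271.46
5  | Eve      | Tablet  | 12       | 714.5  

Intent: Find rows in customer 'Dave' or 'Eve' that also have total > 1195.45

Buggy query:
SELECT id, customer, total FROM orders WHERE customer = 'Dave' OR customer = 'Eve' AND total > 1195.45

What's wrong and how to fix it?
Bug: Without parentheses, AND is evaluated before OR, so the total filter only applies to the 'Eve' branch

Fix: Add parentheses around the OR so the AND applies to both alternatives

Corrected query:
SELECT id, customer, total FROM orders WHERE (customer = 'Dave' OR customer = 'Eve') AND total > 1195.45

Result:
id | customer | total  
---+----------+--------
1  | Dave     | 1991.69
2  | Eve      | 1227.62
4  | Dave     | 1271.46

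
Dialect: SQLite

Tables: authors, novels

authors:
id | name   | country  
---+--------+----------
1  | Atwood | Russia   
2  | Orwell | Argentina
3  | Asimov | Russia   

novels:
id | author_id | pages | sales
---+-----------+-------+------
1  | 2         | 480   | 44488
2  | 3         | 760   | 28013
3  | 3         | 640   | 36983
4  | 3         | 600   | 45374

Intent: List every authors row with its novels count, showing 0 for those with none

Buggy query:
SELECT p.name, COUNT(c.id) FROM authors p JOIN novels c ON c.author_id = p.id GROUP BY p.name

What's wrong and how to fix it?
Bug: INNER JOIN drops authors rows that have no matching novels rows

Fix: Switch to LEFT JOIN to retain unmatched parent rows

Corrected query:
SELECT p.name, COUNT(c.id) FROM authors p LEFT JOIN novels c ON c.author_id = p.id GROUP BY p.name

Result:
name   | COUNT(c.id)
-------+------------
Asimov | 3          
Atwood | 0          
Orwell | 1          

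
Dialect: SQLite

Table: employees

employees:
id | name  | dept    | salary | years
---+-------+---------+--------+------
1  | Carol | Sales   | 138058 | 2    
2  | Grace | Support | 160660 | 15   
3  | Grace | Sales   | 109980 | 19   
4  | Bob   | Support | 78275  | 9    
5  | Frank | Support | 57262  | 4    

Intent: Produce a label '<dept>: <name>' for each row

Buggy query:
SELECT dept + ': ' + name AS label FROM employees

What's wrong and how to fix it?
Bug: SQLite uses || for string concatenation; + coerces text to numbers (yielding 0)

Fix: Use the || operator for string concatenation

Corrected query:
SELECT dept || ': ' || name AS label FROM employees

Result:
label         
--------------
Sales: Carol  
Support: Grace
Sales: Grace  
Support: Bob  
Support: Frank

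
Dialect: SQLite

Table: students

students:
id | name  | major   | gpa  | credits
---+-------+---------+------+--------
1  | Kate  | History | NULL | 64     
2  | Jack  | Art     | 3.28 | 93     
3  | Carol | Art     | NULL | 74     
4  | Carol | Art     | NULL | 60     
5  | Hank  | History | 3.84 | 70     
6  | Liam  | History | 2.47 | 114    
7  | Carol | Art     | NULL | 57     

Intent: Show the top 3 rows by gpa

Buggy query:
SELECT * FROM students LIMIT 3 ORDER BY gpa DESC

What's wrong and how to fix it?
Bug: ORDER BY cannot follow LIMIT; LIMIT is the final clause

Fix: Sort with ORDER BY, then apply LIMIT

Corrected query:
SELECT * FROM students ORDER BY gpa DESC LIMIT 3

Result:
id | name | major   | gpa  | credits
---+------+---------+------+--------
5  | Hank | History | 3.84 | 70     
2  | Jack | Art     | 3.28 | 93     
6  | Liam | History | 2.47 | 114    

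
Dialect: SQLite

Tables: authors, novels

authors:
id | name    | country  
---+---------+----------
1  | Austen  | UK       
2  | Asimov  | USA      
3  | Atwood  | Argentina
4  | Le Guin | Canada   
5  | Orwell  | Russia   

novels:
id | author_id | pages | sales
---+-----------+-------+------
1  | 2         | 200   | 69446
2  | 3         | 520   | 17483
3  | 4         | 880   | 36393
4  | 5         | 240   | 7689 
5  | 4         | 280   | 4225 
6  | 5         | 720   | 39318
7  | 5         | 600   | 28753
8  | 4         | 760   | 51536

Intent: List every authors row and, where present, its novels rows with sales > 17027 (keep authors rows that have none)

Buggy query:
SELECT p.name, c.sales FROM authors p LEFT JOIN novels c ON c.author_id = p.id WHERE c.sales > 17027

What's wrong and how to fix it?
Bug: Filtering c.sales in WHERE discards the NULL rows produced by LEFT JOIN, turning it into an inner join

Fix: Put 'c.sales > 17027' in the JOIN's ON clause instead of WHERE

Corrected query:
SELECT p.name, c.sales FROM authors p LEFT JOIN novels c ON c.author_id = p.id AND c.sales > 17027

Result:
name    | sales
--------+------
Austen  | NULL 
Asimov  | 69446
Atwood  | 17483
Le Guin | 36393
Le Guin | 51536
Orwell  | 28753
Orwell  | 39318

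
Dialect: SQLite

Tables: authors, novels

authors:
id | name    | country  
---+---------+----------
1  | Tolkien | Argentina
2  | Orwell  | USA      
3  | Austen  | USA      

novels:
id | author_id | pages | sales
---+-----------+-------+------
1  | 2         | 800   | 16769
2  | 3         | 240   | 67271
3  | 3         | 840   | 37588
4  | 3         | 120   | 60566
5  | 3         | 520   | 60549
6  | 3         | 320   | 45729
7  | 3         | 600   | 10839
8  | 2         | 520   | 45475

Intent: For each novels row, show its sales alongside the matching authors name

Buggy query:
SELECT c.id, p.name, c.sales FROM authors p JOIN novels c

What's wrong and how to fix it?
Bug: Missing join condition: each novels row is matched to all authors rows instead of just its own

Fix: Specify the join condition linking the foreign key to the parent id

Corrected query:
SELECT c.id, p.name, c.sales FROM authors p JOIN novels c ON c.author_id = p.id

Result:
id | name   | sales
---+--------+------
1  | Orwell | 16769
2  | Austen | 67271
3  | Austen | 37588
4  | Austen | 60566
5  | Austen | 60549
6  | Austen | 45729
7  | Austen | 10839
8  | Orwell | 45475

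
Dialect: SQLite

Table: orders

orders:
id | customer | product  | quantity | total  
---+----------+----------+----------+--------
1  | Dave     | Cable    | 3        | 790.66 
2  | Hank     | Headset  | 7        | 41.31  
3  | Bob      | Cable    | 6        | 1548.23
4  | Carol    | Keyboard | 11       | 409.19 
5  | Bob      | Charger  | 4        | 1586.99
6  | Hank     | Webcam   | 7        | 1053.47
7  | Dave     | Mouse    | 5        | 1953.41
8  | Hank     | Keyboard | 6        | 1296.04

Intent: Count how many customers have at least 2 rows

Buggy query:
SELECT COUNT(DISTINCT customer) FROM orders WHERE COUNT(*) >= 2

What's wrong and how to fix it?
Bug: WHERE filters individual rows, not groups, so a group-level COUNT is invalid there

Fix: Group first with HAVING COUNT(*) >= 2, then COUNT the resulting groups

Corrected query:
SELECT COUNT(*) FROM (SELECT customer FROM orders GROUP BY customer HAVING COUNT(*) >= 2)

Result:
COUNT(*)
--------
3       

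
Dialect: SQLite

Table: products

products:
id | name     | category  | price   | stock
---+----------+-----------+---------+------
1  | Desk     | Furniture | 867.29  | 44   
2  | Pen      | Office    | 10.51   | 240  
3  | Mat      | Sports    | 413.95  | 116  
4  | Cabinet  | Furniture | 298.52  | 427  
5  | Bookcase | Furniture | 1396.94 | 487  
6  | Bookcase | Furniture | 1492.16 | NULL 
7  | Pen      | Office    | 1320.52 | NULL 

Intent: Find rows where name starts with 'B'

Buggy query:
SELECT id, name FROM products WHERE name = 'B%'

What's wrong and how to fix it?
Bug: '=' compares the literal string including the % character; pattern matching needs LIKE

Fix: Replace '=' with LIKE so 'B%' is treated as a pattern

Corrected query:
SELECT id, name FROM products WHERE name LIKE 'B%'

Result:
id | name    
---+---------
5  | Bookcase
6  | Bookcase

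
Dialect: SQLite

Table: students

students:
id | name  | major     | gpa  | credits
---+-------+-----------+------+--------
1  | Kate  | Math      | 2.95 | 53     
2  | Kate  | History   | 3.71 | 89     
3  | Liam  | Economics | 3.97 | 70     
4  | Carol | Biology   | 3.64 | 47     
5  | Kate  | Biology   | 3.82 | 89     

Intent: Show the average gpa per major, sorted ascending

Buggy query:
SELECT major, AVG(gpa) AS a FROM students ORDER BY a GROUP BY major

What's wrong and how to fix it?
Bug: GROUP BY must precede ORDER BY

Fix: Reorder: SELECT … FROM … GROUP BY … ORDER BY …

Corrected query:
SELECT major, AVG(gpa) AS a FROM students GROUP BY major ORDER BY a

Result:
major     | a   
----------+-----
Math      | 2.95
History   | 3.71
Biology   | 3.73
Economics | 3.97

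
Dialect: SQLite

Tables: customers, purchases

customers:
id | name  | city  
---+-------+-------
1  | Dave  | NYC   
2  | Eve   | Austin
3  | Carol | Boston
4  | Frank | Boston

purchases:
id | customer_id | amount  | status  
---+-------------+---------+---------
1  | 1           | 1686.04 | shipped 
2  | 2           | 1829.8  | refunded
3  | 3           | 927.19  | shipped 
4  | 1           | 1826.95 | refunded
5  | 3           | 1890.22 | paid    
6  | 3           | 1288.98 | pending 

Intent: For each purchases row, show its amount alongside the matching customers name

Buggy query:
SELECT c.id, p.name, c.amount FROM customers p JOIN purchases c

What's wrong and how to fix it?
Bug: JOIN with no ON clause produces a cartesian product; every purchases row pairs with every customers row

Fix: Specify the join condition linking the foreign key to the parent id

Corrected query:
SELECT c.id, p.name, c.amount FROM customers p JOIN purchases c ON c.customer_id = p.id

Result:
id | name  | amount 
---+-------+--------
1  | Dave  | 1686.04
2  | Eve   | 1829.8 
3  | Carol | 927.19 
4  | Dave  | 1826.95
5  | Carol | 1890.22
6  | Carol | 1288.98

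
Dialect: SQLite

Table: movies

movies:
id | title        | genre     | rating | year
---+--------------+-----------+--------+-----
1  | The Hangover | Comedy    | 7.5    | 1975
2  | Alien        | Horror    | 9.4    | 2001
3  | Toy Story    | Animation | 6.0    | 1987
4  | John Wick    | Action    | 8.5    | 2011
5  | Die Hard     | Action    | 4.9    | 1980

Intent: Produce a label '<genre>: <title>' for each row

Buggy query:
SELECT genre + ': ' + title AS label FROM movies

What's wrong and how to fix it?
Bug: SQLite uses || for string concatenation; + coerces text to numbers (yielding 0)

Fix: Replace + with || to concatenate text

Corrected query:
SELECT genre || ': ' || title AS label FROM movies

Result:
label               
--------------------
Comedy: The Hangover
Horror: Alien       
Animation: Toy Story
Action: John Wick   
Action: Die Hard    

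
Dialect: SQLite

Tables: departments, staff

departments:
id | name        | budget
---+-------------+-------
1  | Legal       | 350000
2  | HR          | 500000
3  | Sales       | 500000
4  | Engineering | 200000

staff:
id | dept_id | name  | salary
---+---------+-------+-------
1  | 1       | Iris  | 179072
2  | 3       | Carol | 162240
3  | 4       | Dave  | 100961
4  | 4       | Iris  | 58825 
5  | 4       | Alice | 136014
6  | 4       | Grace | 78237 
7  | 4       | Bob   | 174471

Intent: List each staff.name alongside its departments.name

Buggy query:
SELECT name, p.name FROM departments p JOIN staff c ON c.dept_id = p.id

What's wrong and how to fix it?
Bug: 'name' exists in both joined tables, so the database can't tell which one is meant

Fix: Qualify the column with its table alias (c.name)

Corrected query:
SELECT c.name, p.name FROM departments p JOIN staff c ON c.dept_id = p.id

Result:
name  | name       
------+------------
Iris  | Legal      
Carol | Sales      
Dave  | Engineering
Iris  | Engineering
Alice | Engineering
Grace | Engineering
Bob   | Engineering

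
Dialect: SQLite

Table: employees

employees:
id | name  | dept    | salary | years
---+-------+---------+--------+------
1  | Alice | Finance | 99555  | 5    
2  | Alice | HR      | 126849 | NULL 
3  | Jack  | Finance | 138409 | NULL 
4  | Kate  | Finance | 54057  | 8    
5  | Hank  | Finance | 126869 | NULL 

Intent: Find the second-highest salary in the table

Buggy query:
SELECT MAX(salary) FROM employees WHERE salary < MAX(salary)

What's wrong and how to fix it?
Bug: The inner MAX is an aggregate inside WHERE, which is not allowed

Fix: Compute the overall MAX in a subquery, then take MAX of rows below it

Corrected query:
SELECT MAX(salary) FROM employees WHERE salary < (SELECT MAX(salary) FROM employees)

Result:
MAX(salary)
-----------
126869     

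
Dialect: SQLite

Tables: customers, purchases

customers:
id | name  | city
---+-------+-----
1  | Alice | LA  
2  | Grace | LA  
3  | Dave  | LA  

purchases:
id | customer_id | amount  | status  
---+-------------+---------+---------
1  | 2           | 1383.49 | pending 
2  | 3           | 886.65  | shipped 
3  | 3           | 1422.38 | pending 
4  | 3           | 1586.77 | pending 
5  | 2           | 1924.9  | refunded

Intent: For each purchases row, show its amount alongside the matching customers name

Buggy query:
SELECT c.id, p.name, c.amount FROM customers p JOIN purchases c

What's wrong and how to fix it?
Bug: Missing join condition: each purchases row is matched to all customers rows instead of just its own

Fix: Add ON c.customer_id = p.id to the JOIN

Corrected query:
SELECT c.id, p.name, c.amount FROM customers p JOIN purchases c ON c.customer_id = p.id

Result:
id | name  | amount 
---+-------+--------
1  | Grace | 1383.49
2  | Dave  | 886.65 
3  | Dave  | 1422.38
4  | Dave  | 1586.77
5  | Grace | 1924.9 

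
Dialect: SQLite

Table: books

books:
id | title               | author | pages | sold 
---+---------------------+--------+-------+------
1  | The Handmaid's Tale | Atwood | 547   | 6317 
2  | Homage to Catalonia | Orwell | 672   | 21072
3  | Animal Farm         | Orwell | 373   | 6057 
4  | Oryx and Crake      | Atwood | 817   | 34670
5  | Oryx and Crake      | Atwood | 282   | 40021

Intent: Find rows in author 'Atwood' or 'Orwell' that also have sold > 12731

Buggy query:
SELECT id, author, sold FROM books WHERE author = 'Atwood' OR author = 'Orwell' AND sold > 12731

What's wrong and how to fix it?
Bug: Without parentheses, AND is evaluated before OR, so the sold filter only applies to the 'Orwell' branch

Fix: Group the OR with parentheses (or use IN), then AND the threshold

Corrected query:
SELECT id, author, sold FROM books WHERE (author = 'Atwood' OR author = 'Orwell') AND sold > 12731

Result:
id | author | sold 
---+--------+------
2  | Orwell | 21072
4  | Atwood | 34670
5  | Atwood | 40021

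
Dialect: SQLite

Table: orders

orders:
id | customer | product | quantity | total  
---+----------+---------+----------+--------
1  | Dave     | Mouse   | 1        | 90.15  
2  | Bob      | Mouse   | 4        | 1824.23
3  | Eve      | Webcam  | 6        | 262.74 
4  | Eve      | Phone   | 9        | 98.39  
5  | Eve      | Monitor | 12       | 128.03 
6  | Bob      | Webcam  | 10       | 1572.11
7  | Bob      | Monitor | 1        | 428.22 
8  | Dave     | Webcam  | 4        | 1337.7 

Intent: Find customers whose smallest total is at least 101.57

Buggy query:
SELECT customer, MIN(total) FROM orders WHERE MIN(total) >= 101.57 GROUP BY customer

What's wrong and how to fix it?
Bug: MIN() in WHERE is a misuse of aggregate

Fix: Replace WHERE with HAVING after the GROUP BY

Corrected query:
SELECT customer, MIN(total) FROM orders GROUP BY customer HAVING MIN(total) >= 101.57

Result:
customer | MIN(total)
---------+-----------
Bob      | 428.22    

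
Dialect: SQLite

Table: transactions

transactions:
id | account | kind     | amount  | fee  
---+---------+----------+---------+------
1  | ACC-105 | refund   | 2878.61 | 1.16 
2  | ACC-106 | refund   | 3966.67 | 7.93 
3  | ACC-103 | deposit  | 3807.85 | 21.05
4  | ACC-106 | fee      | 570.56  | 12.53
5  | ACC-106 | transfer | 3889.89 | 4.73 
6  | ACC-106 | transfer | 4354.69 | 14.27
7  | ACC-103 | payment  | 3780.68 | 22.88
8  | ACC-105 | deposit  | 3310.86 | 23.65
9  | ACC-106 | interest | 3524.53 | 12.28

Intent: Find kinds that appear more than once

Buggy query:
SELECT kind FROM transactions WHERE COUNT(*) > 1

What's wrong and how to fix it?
Bug: COUNT(*) is an aggregate and cannot be used in WHERE

Fix: Group first, then use HAVING for the count condition

Corrected query:
SELECT kind FROM transactions GROUP BY kind HAVING COUNT(*) > 1

Result:
kind    
--------
deposit 
refund  
transfer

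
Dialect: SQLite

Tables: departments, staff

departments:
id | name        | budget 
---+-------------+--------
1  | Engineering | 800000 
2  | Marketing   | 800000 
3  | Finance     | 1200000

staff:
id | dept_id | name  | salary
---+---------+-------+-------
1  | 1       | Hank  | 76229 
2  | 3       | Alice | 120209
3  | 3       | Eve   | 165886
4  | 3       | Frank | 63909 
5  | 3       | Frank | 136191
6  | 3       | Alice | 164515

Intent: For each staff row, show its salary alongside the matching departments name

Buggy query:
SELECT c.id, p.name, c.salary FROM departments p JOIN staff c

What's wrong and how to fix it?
Bug: Missing join condition: each staff row is matched to all departments rows instead of just its own

Fix: Add ON c.dept_id = p.id to the JOIN

Corrected query:
SELECT c.id, p.name, c.salary FROM departments p JOIN staff c ON c.dept_id = p.id

Result:
id | name        | salary
---+-------------+-------
1  | Engineering | 76229 
2  | Finance     | 120209
3  | Finance     | 165886
4  | Finance     | 63909 
5  | Finance     | 136191
6  | Finance     | 164515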